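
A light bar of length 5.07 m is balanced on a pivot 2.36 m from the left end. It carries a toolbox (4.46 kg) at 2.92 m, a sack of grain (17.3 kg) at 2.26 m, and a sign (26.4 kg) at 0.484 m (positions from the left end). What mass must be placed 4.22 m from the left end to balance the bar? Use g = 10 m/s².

m ≈ 26.2 kg

Taking torques about the pivot (at 2.36 m from the left end):
Toolbox: 4.46 × 10 = 44.6 N down at 2.92 m → arm 0.56 m, τ = 44.6 × 0.56 = 24.98 N·m clockwise.
Sack of grain: 17.3 × 10 = 173 N down at 2.26 m → arm 0.1 m, τ = 173 × 0.1 = 17.3 N·m counterclockwise.
Sign: 26.4 × 10 = 264 N down at 0.484 m → arm 1.876 m, τ = 264 × 1.876 = 495.3 N·m counterclockwise.
Net moment of known loads = 487.6 N·m counterclockwise.
An unknown mass m at 4.22 m has arm 1.86 m; its moment is m·g·1.86 clockwise.
Balancing moments: m × 10 × 1.86 = 487.6, giving m = 487.6 / (10 × 1.86) = 26.2 kg.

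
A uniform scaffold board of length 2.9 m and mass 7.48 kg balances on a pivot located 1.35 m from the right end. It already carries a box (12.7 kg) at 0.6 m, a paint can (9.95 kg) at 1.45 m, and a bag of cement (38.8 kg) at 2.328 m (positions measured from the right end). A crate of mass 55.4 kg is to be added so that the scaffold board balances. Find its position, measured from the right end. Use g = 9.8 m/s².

x ≈ 0.806 m from the right end

Sum moments about the pivot (at 1.35 m from the right end) (the support reaction has zero arm there).
Beam weight: 7.48 × 9.8 = 73.3 N down at 1.45 m → arm 0.1 m, τ = 73.3 × 0.1 = 7.33 N·m counterclockwise.
Box: 12.7 × 9.8 = 124.5 N down at 0.6 m → arm 0.75 m, τ = 124.5 × 0.75 = 93.38 N·m clockwise.
Paint can: 9.95 × 9.8 = 97.51 N down at 1.45 m → arm 0.1 m, τ = 97.51 × 0.1 = 9.751 N·m counterclockwise.
Bag of cement: 38.8 × 9.8 = 380.2 N down at 2.328 m → arm 0.978 m, τ = 380.2 × 0.978 = 371.8 N·m counterclockwise.
Net moment of existing loads = 295.5 N·m counterclockwise.
The crate weighs 55.4 × 9.8 = 542.9 N and must supply an equal clockwise moment, so its lever arm about the pivot is 295.5 / 542.9 = 0.544 m.
That puts it at 1.35 − 0.544 = 0.806 m from the right end.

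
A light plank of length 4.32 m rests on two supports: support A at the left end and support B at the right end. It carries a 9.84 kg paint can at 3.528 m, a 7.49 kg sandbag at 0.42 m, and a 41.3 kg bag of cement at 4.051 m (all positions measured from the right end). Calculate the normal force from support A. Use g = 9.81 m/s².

R_A ≈ 466 N

Taking torques about support B:
Paint can: 9.84 × 9.81 = 96.53 N down at 3.528 m → arm 3.528 m, τ = 96.53 × 3.528 = 340.6 N·m counterclockwise.
Sandbag: 7.49 × 9.81 = 73.48 N down at 0.42 m → arm 0.42 m, τ = 73.48 × 0.42 = 30.86 N·m counterclockwise.
Bag of cement: 41.3 × 9.81 = 405.2 N down at 4.051 m → arm 4.051 m, τ = 405.2 × 4.051 = 1641 N·m counterclockwise.
Net load moment about support B = 2012 N·m counterclockwise.
Reaction R at support A is upward at 4.32 m, arm 4.32 m → moment R × 4.32 clockwise.
Balancing moments: R × 4.32 = 2012, giving R = 466 N.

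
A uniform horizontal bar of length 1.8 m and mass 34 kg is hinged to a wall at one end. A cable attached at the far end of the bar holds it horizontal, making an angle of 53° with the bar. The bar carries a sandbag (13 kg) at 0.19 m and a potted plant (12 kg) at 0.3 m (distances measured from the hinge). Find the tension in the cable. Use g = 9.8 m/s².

About the hinge:
Beam weight: 34 × 9.8 = 333.2 N down at 0.9 m → arm 0.9 m, τ = 333.2 × 0.9 = 299.9 N·m clockwise.
Sandbag: 13 × 9.8 = 127.4 N down at 0.19 m → arm 0.19 m, τ = 127.4 × 0.19 = 24.21 N·m clockwise.
Potted plant: 12 × 9.8 = 117.6 N down at 0.3 m → arm 0.3 m, τ = 117.6 × 0.3 = 35.28 N·m clockwise.
Total clockwise load moment = 359.4 N·m.
The cable tension T acts at 1.8 m; only its component perpendicular to the bar, T sinθ, produces torque. sin 53° = 0.7986.
Balancing moments: T × 1.8 × 0.7986 = 359.4, giving T = 359.4 / 1.437 = 250 N.

T ≈ 250 N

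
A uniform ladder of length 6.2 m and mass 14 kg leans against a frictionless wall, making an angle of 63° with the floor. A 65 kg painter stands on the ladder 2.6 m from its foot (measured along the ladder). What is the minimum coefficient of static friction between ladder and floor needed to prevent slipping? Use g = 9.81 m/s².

About the foot of the ladder:
Ladder weight 14×9.81 = 137.3 N acts at 3.1 m along the ladder; its horizontal arm is 3.1·cos63° = 1.407 m → τ = 193.2 N·m clockwise.
Painter: 65×9.81 = 637.6 N at 2.6 m → arm 1.18 m → τ = 752.4 N·m clockwise.
Wall normal N acts horizontally at the top; its moment arm is the height L sinθ = 6.2·sin63° = 5.524 m, counterclockwise.
Στ = 0 ⇒ N × 5.524 = 945.6 ⇒ N = 171.2 N.
ΣFx = 0 ⇒ f = N_wall = 171.2 N. ΣFy = 0 ⇒ N_floor = 774.9 N.
μ_min = f / N_floor = 171.2 / 774.9 = 0.221.

μ_min ≈ 0.221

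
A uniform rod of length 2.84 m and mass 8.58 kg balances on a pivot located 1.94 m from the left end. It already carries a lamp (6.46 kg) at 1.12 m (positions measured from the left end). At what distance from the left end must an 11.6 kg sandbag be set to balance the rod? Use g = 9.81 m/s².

x ≈ 2.78 m from the left end

Take moments about the pivot (at 1.94 m from the left end).
Beam weight: 8.58 × 9.81 = 84.17 N down at 1.42 m → arm 0.52 m, τ = 84.17 × 0.52 = 43.77 N·m counterclockwise.
Lamp: 6.46 × 9.81 = 63.37 N down at 1.12 m → arm 0.82 m, τ = 63.37 × 0.82 = 51.96 N·m counterclockwise.
Net moment of existing loads = 95.73 N·m counterclockwise.
The sandbag weighs 11.6 × 9.81 = 113.8 N and must supply an equal clockwise moment, so its lever arm about the pivot is 95.73 / 113.8 = 0.841 m.
That puts it at 1.94 + 0.841 = 2.78 m from the left end.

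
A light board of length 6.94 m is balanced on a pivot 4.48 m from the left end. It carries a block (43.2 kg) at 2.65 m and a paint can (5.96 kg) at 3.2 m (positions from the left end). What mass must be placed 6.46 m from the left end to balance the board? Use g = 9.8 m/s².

Take moments about the pivot (at 4.48 m from the left end).
Block: 43.2 × 9.8 = 423.4 N down at 2.65 m → arm 1.83 m, τ = 423.4 × 1.83 = 774.8 N·m counterclockwise.
Paint can: 5.96 × 9.8 = 58.41 N down at 3.2 m → arm 1.28 m, τ = 58.41 × 1.28 = 74.76 N·m counterclockwise.
Net moment of known loads = 849.6 N·m counterclockwise.
An unknown mass m at 6.46 m has arm 1.98 m; its moment is m·g·1.98 clockwise.
Στ = 0 ⇒ m × 9.8 × 1.98 = 849.6 ⇒ m = 849.6 / (9.8 × 1.98) = 43.8 kg.

m ≈ 43.8 kg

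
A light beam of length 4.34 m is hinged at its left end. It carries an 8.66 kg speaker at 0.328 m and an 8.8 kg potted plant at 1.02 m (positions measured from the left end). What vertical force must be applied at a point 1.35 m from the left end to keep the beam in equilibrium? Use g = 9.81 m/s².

F ≈ 85.9 N

Choose the left end as the axis so the unknown pivot reaction has zero arm there.
Speaker: 8.66 × 9.81 = 84.95 N down at 0.328 m → arm 0.328 m, τ = 84.95 × 0.328 = 27.86 N·m clockwise.
Potted plant: 8.8 × 9.81 = 86.33 N down at 1.02 m → arm 1.02 m, τ = 86.33 × 1.02 = 88.06 N·m clockwise.
Net moment of the loads = 115.9 N·m clockwise.
The upward force F acts at a point 1.35 m from the left end, arm 1.35 m, giving F × 1.35 counterclockwise.
Balancing moments: F × 1.35 = 115.9, giving F = 115.9 / 1.35 = 85.9 N.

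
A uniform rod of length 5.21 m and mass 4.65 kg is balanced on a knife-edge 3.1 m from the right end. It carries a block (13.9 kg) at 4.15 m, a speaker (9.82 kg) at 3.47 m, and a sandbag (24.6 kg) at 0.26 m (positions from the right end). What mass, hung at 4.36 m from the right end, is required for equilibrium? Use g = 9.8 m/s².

m ≈ 42.8 kg

Take moments about the knife-edge (at 3.1 m from the right end).
Beam weight: 4.65 × 9.8 = 45.57 N down at 2.605 m → arm 0.495 m, τ = 45.57 × 0.495 = 22.56 N·m clockwise.
Block: 13.9 × 9.8 = 136.2 N down at 4.15 m → arm 1.05 m, τ = 136.2 × 1.05 = 143 N·m counterclockwise.
Speaker: 9.82 × 9.8 = 96.24 N down at 3.47 m → arm 0.37 m, τ = 96.24 × 0.37 = 35.61 N·m counterclockwise.
Sandbag: 24.6 × 9.8 = 241.1 N down at 0.26 m → arm 2.84 m, τ = 241.1 × 2.84 = 684.7 N·m clockwise.
Net moment of known loads = 528.7 N·m clockwise.
An unknown mass m at 4.36 m has arm 1.26 m; its moment is m·g·1.26 counterclockwise.
Στ = 0 ⇒ m × 9.8 × 1.26 = 528.7 ⇒ m = 528.7 / (9.8 × 1.26) = 42.8 kg.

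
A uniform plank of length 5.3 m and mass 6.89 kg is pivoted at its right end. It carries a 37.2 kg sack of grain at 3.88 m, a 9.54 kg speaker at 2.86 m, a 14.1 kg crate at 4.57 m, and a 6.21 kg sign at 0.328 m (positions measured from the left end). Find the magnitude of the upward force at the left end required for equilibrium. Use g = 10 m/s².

F ≈ 256 N

Take moments about the right end.
Beam weight: 6.89 × 10 = 68.9 N down at 2.65 m → arm 2.65 m, τ = 68.9 × 2.65 = 182.6 N·m counterclockwise.
Sack of grain: 37.2 × 10 = 372 N down at 3.88 m → arm 1.42 m, τ = 372 × 1.42 = 528.2 N·m counterclockwise.
Speaker: 9.54 × 10 = 95.4 N down at 2.86 m → arm 2.44 m, τ = 95.4 × 2.44 = 232.8 N·m counterclockwise.
Crate: 14.1 × 10 = 141 N down at 4.57 m → arm 0.73 m, τ = 141 × 0.73 = 102.9 N·m counterclockwise.
Sign: 6.21 × 10 = 62.1 N down at 0.328 m → arm 4.972 m, τ = 62.1 × 4.972 = 308.8 N·m counterclockwise.
Net moment of the loads = 1355 N·m counterclockwise.
The upward force F acts at the left end, arm 5.3 m, giving F × 5.3 clockwise.
Στ = 0 ⇒ F × 5.3 = 1355 ⇒ F = 1355 / 5.3 = 256 N.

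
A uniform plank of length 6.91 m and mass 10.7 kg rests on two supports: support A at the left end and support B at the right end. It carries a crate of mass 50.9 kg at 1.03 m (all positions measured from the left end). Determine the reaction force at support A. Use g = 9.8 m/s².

Taking torques about support B:
Beam weight: 10.7 × 9.8 = 104.9 N down at 3.455 m → arm 3.455 m, τ = 104.9 × 3.455 = 362.4 N·m counterclockwise.
Crate: 50.9 × 9.8 = 498.8 N down at 1.03 m → arm 5.88 m, τ = 498.8 × 5.88 = 2933 N·m counterclockwise.
Net load moment about support B = 3295 N·m counterclockwise.
Reaction R at support A is upward at 0 m, arm 6.91 m → moment R × 6.91 clockwise.
For rotational equilibrium, R × 6.91 = 3295, so R = 477 N.

R_A ≈ 477 N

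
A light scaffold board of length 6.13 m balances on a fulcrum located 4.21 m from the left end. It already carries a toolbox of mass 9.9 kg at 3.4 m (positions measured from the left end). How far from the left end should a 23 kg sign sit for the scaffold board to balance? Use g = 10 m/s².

Taking torques about the fulcrum (at 4.21 m from the left end):
Toolbox: 9.9 × 10 = 99 N down at 3.4 m → arm 0.81 m, τ = 99 × 0.81 = 80.19 N·m counterclockwise.
Net moment of existing loads = 80.19 N·m counterclockwise.
The sign weighs 23 × 10 = 230 N and must supply an equal clockwise moment, so its lever arm about the fulcrum is 80.19 / 230 = 0.349 m.
That puts it at 4.21 + 0.349 = 4.56 m from the left end.

x ≈ 4.56 m from the left end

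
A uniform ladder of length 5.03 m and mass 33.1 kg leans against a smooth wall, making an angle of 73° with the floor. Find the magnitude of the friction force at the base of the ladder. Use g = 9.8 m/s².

Take moments about the foot of the ladder.
Ladder weight 33.1×9.8 = 324.4 N acts at 2.515 m along the ladder; its horizontal arm is 2.515·cos73° = 0.7353 m → τ = 238.5 N·m clockwise.
Wall normal N acts horizontally at the top; its moment arm is the height L sinθ = 5.03·sin73° = 4.81 m, counterclockwise.
Balancing moments: N × 4.81 = 238.5, giving N = 49.6 N.
ΣFx = 0: friction at the foot balances the wall's push, so f = N_wall = 49.6 N.

f ≈ 49.6 N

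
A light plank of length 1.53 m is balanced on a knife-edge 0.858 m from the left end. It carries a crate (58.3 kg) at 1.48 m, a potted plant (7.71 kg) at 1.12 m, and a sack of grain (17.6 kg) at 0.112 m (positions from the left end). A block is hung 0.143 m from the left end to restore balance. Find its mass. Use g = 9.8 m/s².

m ≈ 35.2 kg

Taking torques about the knife-edge (at 0.858 m from the left end):
Crate: 58.3 × 9.8 = 571.3 N down at 1.48 m → arm 0.622 m, τ = 571.3 × 0.622 = 355.3 N·m clockwise.
Potted plant: 7.71 × 9.8 = 75.56 N down at 1.12 m → arm 0.262 m, τ = 75.56 × 0.262 = 19.8 N·m clockwise.
Sack of grain: 17.6 × 9.8 = 172.5 N down at 0.112 m → arm 0.746 m, τ = 172.5 × 0.746 = 128.7 N·m counterclockwise.
Net moment of known loads = 246.4 N·m clockwise.
An unknown mass m at 0.143 m has arm 0.715 m; its moment is m·g·0.715 counterclockwise.
Balancing moments: m × 9.8 × 0.715 = 246.4, giving m = 246.4 / (9.8 × 0.715) = 35.2 kg.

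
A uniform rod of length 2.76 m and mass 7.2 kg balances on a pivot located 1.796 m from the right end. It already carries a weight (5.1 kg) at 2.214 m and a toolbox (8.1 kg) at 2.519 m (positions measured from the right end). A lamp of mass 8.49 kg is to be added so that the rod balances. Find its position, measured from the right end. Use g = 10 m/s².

x ≈ 1.21 m from the right end

Take moments about the pivot (at 1.796 m from the right end).
Beam weight: 7.2 × 10 = 72 N down at 1.38 m → arm 0.416 m, τ = 72 × 0.416 = 29.95 N·m clockwise.
Weight: 5.1 × 10 = 51 N down at 2.214 m → arm 0.418 m, τ = 51 × 0.418 = 21.32 N·m counterclockwise.
Toolbox: 8.1 × 10 = 81 N down at 2.519 m → arm 0.723 m, τ = 81 × 0.723 = 58.56 N·m counterclockwise.
Net moment of existing loads = 49.93 N·m counterclockwise.
The lamp weighs 8.49 × 10 = 84.9 N and must supply an equal clockwise moment, so its lever arm about the pivot is 49.93 / 84.9 = 0.588 m.
That puts it at 1.796 − 0.588 = 1.21 m from the right end.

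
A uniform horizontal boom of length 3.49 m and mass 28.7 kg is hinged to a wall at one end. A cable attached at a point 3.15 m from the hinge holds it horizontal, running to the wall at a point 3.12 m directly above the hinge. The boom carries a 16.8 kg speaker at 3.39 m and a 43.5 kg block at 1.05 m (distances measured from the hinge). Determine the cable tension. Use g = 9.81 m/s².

T ≈ 676 N

Taking torques about the hinge:
Beam weight: 28.7 × 9.81 = 281.5 N down at 1.745 m → arm 1.745 m, τ = 281.5 × 1.745 = 491.2 N·m clockwise.
Speaker: 16.8 × 9.81 = 164.8 N down at 3.39 m → arm 3.39 m, τ = 164.8 × 3.39 = 558.7 N·m clockwise.
Block: 43.5 × 9.81 = 426.7 N down at 1.05 m → arm 1.05 m, τ = 426.7 × 1.05 = 448 N·m clockwise.
Total clockwise load moment = 1498 N·m.
The cable tension T acts at 3.15 m; only its component perpendicular to the boom, T sinθ, produces torque. sinθ = h/√(h²+d²) = 3.12/√(3.12²+3.15²) = 0.7037.
Setting net torque to zero: T × 3.15 × 0.7037 = 1498 → T = 1498 / 2.217 = 676 N.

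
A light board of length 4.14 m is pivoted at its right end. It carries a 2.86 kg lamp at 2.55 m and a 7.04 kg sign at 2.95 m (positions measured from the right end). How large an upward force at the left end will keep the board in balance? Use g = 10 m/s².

About the right end:
Lamp: 2.86 × 10 = 28.6 N down at 2.55 m → arm 2.55 m, τ = 28.6 × 2.55 = 72.93 N·m counterclockwise.
Sign: 7.04 × 10 = 70.4 N down at 2.95 m → arm 2.95 m, τ = 70.4 × 2.95 = 207.7 N·m counterclockwise.
Net moment of the loads = 280.6 N·m counterclockwise.
The upward force F acts at the left end, arm 4.14 m, giving F × 4.14 clockwise.
For rotational equilibrium, F × 4.14 = 280.6, so F = 280.6 / 4.14 = 67.8 N.

F ≈ 67.8 N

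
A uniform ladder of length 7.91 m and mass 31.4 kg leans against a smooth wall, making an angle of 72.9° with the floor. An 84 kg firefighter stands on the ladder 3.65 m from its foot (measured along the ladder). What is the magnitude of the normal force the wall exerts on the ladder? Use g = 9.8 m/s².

N_wall ≈ 164 N

About the foot of the ladder:
Ladder weight 31.4×9.8 = 307.7 N acts at 3.955 m along the ladder; its horizontal arm is 3.955·cos72.9° = 1.163 m → τ = 357.9 N·m clockwise.
Firefighter: 84×9.8 = 823.2 N at 3.65 m → arm 1.073 m → τ = 883.3 N·m clockwise.
Wall normal N acts horizontally at the top; its moment arm is the height L sinθ = 7.91·sin72.9° = 7.56 m, counterclockwise.
Στ = 0 ⇒ N × 7.56 = 1241 ⇒ N = 164 N.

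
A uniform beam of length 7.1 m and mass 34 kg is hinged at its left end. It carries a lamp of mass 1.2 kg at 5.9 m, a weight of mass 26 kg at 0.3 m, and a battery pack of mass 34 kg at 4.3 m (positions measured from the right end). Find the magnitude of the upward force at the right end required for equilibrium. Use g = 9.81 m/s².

Taking torques about the left end:
Beam weight: 34 × 9.81 = 333.5 N down at 3.55 m → arm 3.55 m, τ = 333.5 × 3.55 = 1184 N·m clockwise.
Lamp: 1.2 × 9.81 = 11.77 N down at 5.9 m → arm 1.2 m, τ = 11.77 × 1.2 = 14.12 N·m clockwise.
Weight: 26 × 9.81 = 255.1 N down at 0.3 m → arm 6.8 m, τ = 255.1 × 6.8 = 1735 N·m clockwise.
Battery pack: 34 × 9.81 = 333.5 N down at 4.3 m → arm 2.8 m, τ = 333.5 × 2.8 = 933.8 N·m clockwise.
Net moment of the loads = 3867 N·m clockwise.
The upward force F acts at the right end, arm 7.1 m, giving F × 7.1 counterclockwise.
Στ = 0 ⇒ F × 7.1 = 3867 ⇒ F = 3867 / 7.1 = 545 N.

F ≈ 545 N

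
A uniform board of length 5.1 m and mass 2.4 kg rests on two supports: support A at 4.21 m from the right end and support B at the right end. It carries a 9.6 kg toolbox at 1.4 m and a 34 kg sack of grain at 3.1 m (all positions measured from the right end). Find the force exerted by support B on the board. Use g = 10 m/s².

R_B ≈ 163 N

Choose support A as the axis so its reaction then has zero moment arm.
Beam weight: 2.4 × 10 = 24 N down at 2.55 m → arm 1.66 m, τ = 24 × 1.66 = 39.84 N·m clockwise.
Toolbox: 9.6 × 10 = 96 N down at 1.4 m → arm 2.81 m, τ = 96 × 2.81 = 269.8 N·m clockwise.
Sack of grain: 34 × 10 = 340 N down at 3.1 m → arm 1.11 m, τ = 340 × 1.11 = 377.4 N·m clockwise.
Net load moment about support A = 687 N·m clockwise.
Reaction R at support B is upward at 0 m, arm 4.21 m → moment R × 4.21 counterclockwise.
Balancing moments: R × 4.21 = 687, giving R = 163 N.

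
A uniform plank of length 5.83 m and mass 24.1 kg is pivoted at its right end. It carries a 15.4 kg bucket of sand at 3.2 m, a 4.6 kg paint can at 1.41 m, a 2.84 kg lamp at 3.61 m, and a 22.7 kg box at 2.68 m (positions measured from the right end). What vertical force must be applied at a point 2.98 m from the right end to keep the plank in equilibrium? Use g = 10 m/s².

Taking torques about the right end:
Beam weight: 24.1 × 10 = 241 N down at 2.915 m → arm 2.915 m, τ = 241 × 2.915 = 702.5 N·m counterclockwise.
Bucket of sand: 15.4 × 10 = 154 N down at 3.2 m → arm 3.2 m, τ = 154 × 3.2 = 492.8 N·m counterclockwise.
Paint can: 4.6 × 10 = 46 N down at 1.41 m → arm 1.41 m, τ = 46 × 1.41 = 64.86 N·m counterclockwise.
Lamp: 2.84 × 10 = 28.4 N down at 3.61 m → arm 3.61 m, τ = 28.4 × 3.61 = 102.5 N·m counterclockwise.
Box: 22.7 × 10 = 227 N down at 2.68 m → arm 2.68 m, τ = 227 × 2.68 = 608.4 N·m counterclockwise.
Net moment of the loads = 1971 N·m counterclockwise.
The upward force F acts at a point 2.98 m from the right end, arm 2.98 m, giving F × 2.98 clockwise.
Setting net torque to zero: F × 2.98 = 1971 → F = 1971 / 2.98 = 661 N.

F ≈ 661 N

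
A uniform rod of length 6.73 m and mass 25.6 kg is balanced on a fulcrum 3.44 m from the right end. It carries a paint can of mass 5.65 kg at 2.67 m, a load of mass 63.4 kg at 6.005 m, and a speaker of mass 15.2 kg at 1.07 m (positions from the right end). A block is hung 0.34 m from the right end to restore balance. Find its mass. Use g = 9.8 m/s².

m ≈ 38.8 kg

Sum moments about the fulcrum (at 3.44 m from the right end) (the support reaction has zero arm there).
Beam weight: 25.6 × 9.8 = 250.9 N down at 3.365 m → arm 0.075 m, τ = 250.9 × 0.075 = 18.82 N·m clockwise.
Paint can: 5.65 × 9.8 = 55.37 N down at 2.67 m → arm 0.77 m, τ = 55.37 × 0.77 = 42.63 N·m clockwise.
Load: 63.4 × 9.8 = 621.3 N down at 6.005 m → arm 2.565 m, τ = 621.3 × 2.565 = 1594 N·m counterclockwise.
Speaker: 15.2 × 9.8 = 149 N down at 1.07 m → arm 2.37 m, τ = 149 × 2.37 = 353.1 N·m clockwise.
Net moment of known loads = 1179 N·m counterclockwise.
An unknown mass m at 0.34 m has arm 3.1 m; its moment is m·g·3.1 clockwise.
Balancing moments: m × 9.8 × 3.1 = 1179, giving m = 1179 / (9.8 × 3.1) = 38.8 kg.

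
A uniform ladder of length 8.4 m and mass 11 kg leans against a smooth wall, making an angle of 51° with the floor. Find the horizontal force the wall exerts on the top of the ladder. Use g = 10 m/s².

N_wall ≈ 44.5 N

Take moments about the foot of the ladder.
Ladder weight 11×10 = 110 N acts at 4.2 m along the ladder; its horizontal arm is 4.2·cos51° = 2.643 m → τ = 290.7 N·m clockwise.
Wall normal N acts horizontally at the top; its moment arm is the height L sinθ = 8.4·sin51° = 6.528 m, counterclockwise.
Balancing moments: N × 6.528 = 290.7, giving N = 44.5 N.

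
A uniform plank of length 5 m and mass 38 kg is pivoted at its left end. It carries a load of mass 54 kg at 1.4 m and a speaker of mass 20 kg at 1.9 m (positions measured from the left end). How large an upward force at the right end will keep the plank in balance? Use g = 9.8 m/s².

Taking torques about the left end:
Beam weight: 38 × 9.8 = 372.4 N down at 2.5 m → arm 2.5 m, τ = 372.4 × 2.5 = 931 N·m clockwise.
Load: 54 × 9.8 = 529.2 N down at 1.4 m → arm 1.4 m, τ = 529.2 × 1.4 = 740.9 N·m clockwise.
Speaker: 20 × 9.8 = 196 N down at 1.9 m → arm 1.9 m, τ = 196 × 1.9 = 372.4 N·m clockwise.
Net moment of the loads = 2044 N·m clockwise.
The upward force F acts at the right end, arm 5 m, giving F × 5 counterclockwise.
Balancing moments: F × 5 = 2044, giving F = 2044 / 5 = 409 N.

F ≈ 409 N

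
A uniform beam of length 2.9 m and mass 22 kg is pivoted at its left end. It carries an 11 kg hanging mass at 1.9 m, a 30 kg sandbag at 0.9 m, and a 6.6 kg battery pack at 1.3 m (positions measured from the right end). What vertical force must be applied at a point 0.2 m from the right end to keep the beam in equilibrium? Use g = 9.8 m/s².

F ≈ 412 N

About the left end:
Beam weight: 22 × 9.8 = 215.6 N down at 1.45 m → arm 1.45 m, τ = 215.6 × 1.45 = 312.6 N·m clockwise.
Hanging mass: 11 × 9.8 = 107.8 N down at 1.9 m → arm 1 m, τ = 107.8 × 1 = 107.8 N·m clockwise.
Sandbag: 30 × 9.8 = 294 N down at 0.9 m → arm 2 m, τ = 294 × 2 = 588 N·m clockwise.
Battery pack: 6.6 × 9.8 = 64.68 N down at 1.3 m → arm 1.6 m, τ = 64.68 × 1.6 = 103.5 N·m clockwise.
Net moment of the loads = 1112 N·m clockwise.
The upward force F acts at a point 0.2 m from the right end, arm 2.7 m, giving F × 2.7 counterclockwise.
For rotational equilibrium, F × 2.7 = 1112, so F = 1112 / 2.7 = 412 N.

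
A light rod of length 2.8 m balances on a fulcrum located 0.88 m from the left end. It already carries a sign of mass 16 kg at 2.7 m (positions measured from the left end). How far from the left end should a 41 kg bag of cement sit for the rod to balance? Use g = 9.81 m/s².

x ≈ 0.17 m from the left end

Take moments about the fulcrum (at 0.88 m from the left end).
Sign: 16 × 9.81 = 157 N down at 2.7 m → arm 1.82 m, τ = 157 × 1.82 = 285.7 N·m clockwise.
Net moment of existing loads = 285.7 N·m clockwise.
The bag of cement weighs 41 × 9.81 = 402.2 N and must supply an equal counterclockwise moment, so its lever arm about the fulcrum is 285.7 / 402.2 = 0.71 m.
That puts it at 0.88 − 0.71 = 0.17 m from the left end.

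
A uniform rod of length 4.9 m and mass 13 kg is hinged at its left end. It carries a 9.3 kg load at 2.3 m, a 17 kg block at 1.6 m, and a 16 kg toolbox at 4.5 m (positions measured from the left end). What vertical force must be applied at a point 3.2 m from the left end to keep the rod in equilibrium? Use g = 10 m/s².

F ≈ 476 N

Choose the left end as the axis so the unknown pivot reaction has zero arm there.
Beam weight: 13 × 10 = 130 N down at 2.45 m → arm 2.45 m, τ = 130 × 2.45 = 318.5 N·m clockwise.
Load: 9.3 × 10 = 93 N down at 2.3 m → arm 2.3 m, τ = 93 × 2.3 = 213.9 N·m clockwise.
Block: 17 × 10 = 170 N down at 1.6 m → arm 1.6 m, τ = 170 × 1.6 = 272 N·m clockwise.
Toolbox: 16 × 10 = 160 N down at 4.5 m → arm 4.5 m, τ = 160 × 4.5 = 720 N·m clockwise.
Net moment of the loads = 1524 N·m clockwise.
The upward force F acts at a point 3.2 m from the left end, arm 3.2 m, giving F × 3.2 counterclockwise.
Balancing moments: F × 3.2 = 1524, giving F = 1524 / 3.2 = 476 N.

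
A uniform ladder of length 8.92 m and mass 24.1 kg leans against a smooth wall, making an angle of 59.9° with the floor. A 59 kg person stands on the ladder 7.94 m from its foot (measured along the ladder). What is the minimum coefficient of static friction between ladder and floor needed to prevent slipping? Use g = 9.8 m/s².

μ_min ≈ 0.45

Sum moments about the foot of the ladder (the floor normal and friction both act there and drop out).
Ladder weight 24.1×9.8 = 236.2 N acts at 4.46 m along the ladder; its horizontal arm is 4.46·cos59.9° = 2.237 m → τ = 528.4 N·m clockwise.
Person: 59×9.8 = 578.2 N at 7.94 m → arm 3.982 m → τ = 2302 N·m clockwise.
Wall normal N acts horizontally at the top; its moment arm is the height L sinθ = 8.92·sin59.9° = 7.717 m, counterclockwise.
Setting net torque to zero: N × 7.717 = 2830 → N = 366.7 N.
ΣFx = 0 ⇒ f = N_wall = 366.7 N. ΣFy = 0 ⇒ N_floor = 814.4 N.
μ_min = f / N_floor = 366.7 / 814.4 = 0.45.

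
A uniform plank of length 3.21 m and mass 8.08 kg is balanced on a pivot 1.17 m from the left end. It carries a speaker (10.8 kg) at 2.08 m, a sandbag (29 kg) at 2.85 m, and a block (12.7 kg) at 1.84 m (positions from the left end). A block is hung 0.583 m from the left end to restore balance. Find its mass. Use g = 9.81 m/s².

Taking torques about the pivot (at 1.17 m from the left end):
Beam weight: 8.08 × 9.81 = 79.26 N down at 1.605 m → arm 0.435 m, τ = 79.26 × 0.435 = 34.48 N·m clockwise.
Speaker: 10.8 × 9.81 = 105.9 N down at 2.08 m → arm 0.91 m, τ = 105.9 × 0.91 = 96.37 N·m clockwise.
Sandbag: 29 × 9.81 = 284.5 N down at 2.85 m → arm 1.68 m, τ = 284.5 × 1.68 = 478 N·m clockwise.
Block: 12.7 × 9.81 = 124.6 N down at 1.84 m → arm 0.67 m, τ = 124.6 × 0.67 = 83.48 N·m clockwise.
Net moment of known loads = 692.3 N·m clockwise.
An unknown mass m at 0.583 m has arm 0.587 m; its moment is m·g·0.587 counterclockwise.
Setting net torque to zero: m × 9.81 × 0.587 = 692.3 → m = 692.3 / (9.81 × 0.587) = 120 kg.

m ≈ 120 kg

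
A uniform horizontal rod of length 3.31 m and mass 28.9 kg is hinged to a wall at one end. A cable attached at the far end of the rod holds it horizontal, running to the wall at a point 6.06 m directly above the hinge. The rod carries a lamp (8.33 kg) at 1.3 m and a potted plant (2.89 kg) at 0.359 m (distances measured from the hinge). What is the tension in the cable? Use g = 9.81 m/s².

T ≈ 202 N

Choose the hinge as the axis so the unknown hinge reaction has zero arm there.
Beam weight: 28.9 × 9.81 = 283.5 N down at 1.655 m → arm 1.655 m, τ = 283.5 × 1.655 = 469.2 N·m clockwise.
Lamp: 8.33 × 9.81 = 81.72 N down at 1.3 m → arm 1.3 m, τ = 81.72 × 1.3 = 106.2 N·m clockwise.
Potted plant: 2.89 × 9.81 = 28.35 N down at 0.359 m → arm 0.359 m, τ = 28.35 × 0.359 = 10.18 N·m clockwise.
Total clockwise load moment = 585.6 N·m.
The cable tension T acts at 3.31 m; only its component perpendicular to the rod, T sinθ, produces torque. sinθ = h/√(h²+d²) = 6.06/√(6.06²+3.31²) = 0.8776.
For rotational equilibrium, T × 3.31 × 0.8776 = 585.6, so T = 585.6 / 2.905 = 202 N.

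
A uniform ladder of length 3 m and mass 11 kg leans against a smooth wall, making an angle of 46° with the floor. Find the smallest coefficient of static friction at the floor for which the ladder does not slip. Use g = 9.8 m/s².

μ_min ≈ 0.483

Taking torques about the foot of the ladder:
Ladder weight 11×9.8 = 107.8 N acts at 1.5 m along the ladder; its horizontal arm is 1.5·cos46° = 1.042 m → τ = 112.3 N·m clockwise.
Wall normal N acts horizontally at the top; its moment arm is the height L sinθ = 3·sin46° = 2.158 m, counterclockwise.
Στ = 0 ⇒ N × 2.158 = 112.3 ⇒ N = 52.04 N.
ΣFx = 0 ⇒ f = N_wall = 52.04 N. ΣFy = 0 ⇒ N_floor = 107.8 N.
μ_min = f / N_floor = 52.04 / 107.8 = 0.483.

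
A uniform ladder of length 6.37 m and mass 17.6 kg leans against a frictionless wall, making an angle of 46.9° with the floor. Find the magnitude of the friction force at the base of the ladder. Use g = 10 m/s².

f ≈ 82.3 N

Take moments about the foot of the ladder.
Ladder weight 17.6×10 = 176 N acts at 3.185 m along the ladder; its horizontal arm is 3.185·cos46.9° = 2.176 m → τ = 383 N·m clockwise.
Wall normal N acts horizontally at the top; its moment arm is the height L sinθ = 6.37·sin46.9° = 4.651 m, counterclockwise.
Στ = 0 ⇒ N × 4.651 = 383 ⇒ N = 82.3 N.
ΣFx = 0: friction at the foot balances the wall's push, so f = N_wall = 82.3 N.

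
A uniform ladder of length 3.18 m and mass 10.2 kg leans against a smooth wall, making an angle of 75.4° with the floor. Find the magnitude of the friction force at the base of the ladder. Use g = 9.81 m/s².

Choose the foot of the ladder as the axis so the floor normal and friction both act there and drop out.
Ladder weight 10.2×9.81 = 100.1 N acts at 1.59 m along the ladder; its horizontal arm is 1.59·cos75.4° = 0.4008 m → τ = 40.12 N·m clockwise.
Wall normal N acts horizontally at the top; its moment arm is the height L sinθ = 3.18·sin75.4° = 3.077 m, counterclockwise.
For rotational equilibrium, N × 3.077 = 40.12, so N = 13 N.
ΣFx = 0: friction at the foot balances the wall's push, so f = N_wall = 13 N.

f ≈ 13 N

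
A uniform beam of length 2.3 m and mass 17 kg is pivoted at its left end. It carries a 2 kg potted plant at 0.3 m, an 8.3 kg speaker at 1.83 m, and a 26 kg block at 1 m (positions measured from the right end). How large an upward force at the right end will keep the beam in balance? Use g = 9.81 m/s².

Taking torques about the left end:
Beam weight: 17 × 9.81 = 166.8 N down at 1.15 m → arm 1.15 m, τ = 166.8 × 1.15 = 191.8 N·m clockwise.
Potted plant: 2 × 9.81 = 19.62 N down at 0.3 m → arm 2 m, τ = 19.62 × 2 = 39.24 N·m clockwise.
Speaker: 8.3 × 9.81 = 81.42 N down at 1.83 m → arm 0.47 m, τ = 81.42 × 0.47 = 38.27 N·m clockwise.
Block: 26 × 9.81 = 255.1 N down at 1 m → arm 1.3 m, τ = 255.1 × 1.3 = 331.6 N·m clockwise.
Net moment of the loads = 600.9 N·m clockwise.
The upward force F acts at the right end, arm 2.3 m, giving F × 2.3 counterclockwise.
Στ = 0 ⇒ F × 2.3 = 600.9 ⇒ F = 600.9 / 2.3 = 261 N.

F ≈ 261 N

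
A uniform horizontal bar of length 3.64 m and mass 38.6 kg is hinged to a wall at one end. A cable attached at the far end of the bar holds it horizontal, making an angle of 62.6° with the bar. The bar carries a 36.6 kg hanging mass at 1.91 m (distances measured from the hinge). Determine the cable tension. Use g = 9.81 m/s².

About the hinge:
Beam weight: 38.6 × 9.81 = 378.7 N down at 1.82 m → arm 1.82 m, τ = 378.7 × 1.82 = 689.2 N·m clockwise.
Hanging mass: 36.6 × 9.81 = 359 N down at 1.91 m → arm 1.91 m, τ = 359 × 1.91 = 685.7 N·m clockwise.
Total clockwise load moment = 1375 N·m.
The cable tension T acts at 3.64 m; only its component perpendicular to the bar, T sinθ, produces torque. sin 62.6° = 0.8878.
Στ = 0 ⇒ T × 3.64 × 0.8878 = 1375 ⇒ T = 1375 / 3.232 = 425 N.

T ≈ 425 N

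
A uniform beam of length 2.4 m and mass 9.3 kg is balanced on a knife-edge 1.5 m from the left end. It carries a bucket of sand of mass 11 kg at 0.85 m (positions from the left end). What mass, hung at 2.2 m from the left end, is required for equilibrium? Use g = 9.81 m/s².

Taking torques about the knife-edge (at 1.5 m from the left end):
Beam weight: 9.3 × 9.81 = 91.23 N down at 1.2 m → arm 0.3 m, τ = 91.23 × 0.3 = 27.37 N·m counterclockwise.
Bucket of sand: 11 × 9.81 = 107.9 N down at 0.85 m → arm 0.65 m, τ = 107.9 × 0.65 = 70.14 N·m counterclockwise.
Net moment of known loads = 97.51 N·m counterclockwise.
An unknown mass m at 2.2 m has arm 0.7 m; its moment is m·g·0.7 clockwise.
Setting net torque to zero: m × 9.81 × 0.7 = 97.51 → m = 97.51 / (9.81 × 0.7) = 14.2 kg.

m ≈ 14.2 kg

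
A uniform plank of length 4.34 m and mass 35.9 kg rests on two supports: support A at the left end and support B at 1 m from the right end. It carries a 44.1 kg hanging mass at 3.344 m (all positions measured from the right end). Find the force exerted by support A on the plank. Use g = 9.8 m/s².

About support B:
Beam weight: 35.9 × 9.8 = 351.8 N down at 2.17 m → arm 1.17 m, τ = 351.8 × 1.17 = 411.6 N·m counterclockwise.
Hanging mass: 44.1 × 9.8 = 432.2 N down at 3.344 m → arm 2.344 m, τ = 432.2 × 2.344 = 1013 N·m counterclockwise.
Net load moment about support B = 1425 N·m counterclockwise.
Reaction R at support A is upward at 4.34 m, arm 3.34 m → moment R × 3.34 clockwise.
Στ = 0 ⇒ R × 3.34 = 1425 ⇒ R = 427 N.

R_A ≈ 427 N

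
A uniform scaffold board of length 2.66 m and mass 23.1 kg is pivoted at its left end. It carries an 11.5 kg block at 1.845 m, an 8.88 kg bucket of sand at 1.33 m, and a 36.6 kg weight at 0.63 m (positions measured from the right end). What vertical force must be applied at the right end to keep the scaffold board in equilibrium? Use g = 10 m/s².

Choose the left end as the axis so the unknown pivot reaction has zero arm there.
Beam weight: 23.1 × 10 = 231 N down at 1.33 m → arm 1.33 m, τ = 231 × 1.33 = 307.2 N·m clockwise.
Block: 11.5 × 10 = 115 N down at 1.845 m → arm 0.815 m, τ = 115 × 0.815 = 93.72 N·m clockwise.
Bucket of sand: 8.88 × 10 = 88.8 N down at 1.33 m → arm 1.33 m, τ = 88.8 × 1.33 = 118.1 N·m clockwise.
Weight: 36.6 × 10 = 366 N down at 0.63 m → arm 2.03 m, τ = 366 × 2.03 = 743 N·m clockwise.
Net moment of the loads = 1262 N·m clockwise.
The upward force F acts at the right end, arm 2.66 m, giving F × 2.66 counterclockwise.
Balancing moments: F × 2.66 = 1262, giving F = 1262 / 2.66 = 474 N.

F ≈ 474 N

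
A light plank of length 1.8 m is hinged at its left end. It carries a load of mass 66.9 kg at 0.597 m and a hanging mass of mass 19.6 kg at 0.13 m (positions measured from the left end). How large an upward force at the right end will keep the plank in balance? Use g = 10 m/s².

F ≈ 236 N

Take moments about the left end.
Load: 66.9 × 10 = 669 N down at 0.597 m → arm 0.597 m, τ = 669 × 0.597 = 399.4 N·m clockwise.
Hanging mass: 19.6 × 10 = 196 N down at 0.13 m → arm 0.13 m, τ = 196 × 0.13 = 25.48 N·m clockwise.
Net moment of the loads = 424.9 N·m clockwise.
The upward force F acts at the right end, arm 1.8 m, giving F × 1.8 counterclockwise.
For rotational equilibrium, F × 1.8 = 424.9, so F = 424.9 / 1.8 = 236 N.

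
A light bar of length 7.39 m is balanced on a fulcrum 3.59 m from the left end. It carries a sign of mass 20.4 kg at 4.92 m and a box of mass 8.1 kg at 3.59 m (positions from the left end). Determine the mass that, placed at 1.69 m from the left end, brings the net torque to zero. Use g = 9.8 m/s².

m ≈ 14.3 kg

Taking torques about the fulcrum (at 3.59 m from the left end):
Sign: 20.4 × 9.8 = 199.9 N down at 4.92 m → arm 1.33 m, τ = 199.9 × 1.33 = 265.9 N·m clockwise.
Box: acts at the fulcrum, moment arm 0 → no torque.
Net moment of known loads = 265.9 N·m clockwise.
An unknown mass m at 1.69 m has arm 1.9 m; its moment is m·g·1.9 counterclockwise.
Στ = 0 ⇒ m × 9.8 × 1.9 = 265.9 ⇒ m = 265.9 / (9.8 × 1.9) = 14.3 kg.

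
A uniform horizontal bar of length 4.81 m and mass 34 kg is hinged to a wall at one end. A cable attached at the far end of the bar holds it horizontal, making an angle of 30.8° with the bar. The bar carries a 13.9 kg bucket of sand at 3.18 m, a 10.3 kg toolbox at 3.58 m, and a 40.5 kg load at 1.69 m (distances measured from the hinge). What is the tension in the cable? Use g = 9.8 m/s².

Taking torques about the hinge:
Beam weight: 34 × 9.8 = 333.2 N down at 2.405 m → arm 2.405 m, τ = 333.2 × 2.405 = 801.3 N·m clockwise.
Bucket of sand: 13.9 × 9.8 = 136.2 N down at 3.18 m → arm 3.18 m, τ = 136.2 × 3.18 = 433.1 N·m clockwise.
Toolbox: 10.3 × 9.8 = 100.9 N down at 3.58 m → arm 3.58 m, τ = 100.9 × 3.58 = 361.2 N·m clockwise.
Load: 40.5 × 9.8 = 396.9 N down at 1.69 m → arm 1.69 m, τ = 396.9 × 1.69 = 670.8 N·m clockwise.
Total clockwise load moment = 2266 N·m.
The cable tension T acts at 4.81 m; only its component perpendicular to the bar, T sinθ, produces torque. sin 30.8° = 0.512.
Balancing moments: T × 4.81 × 0.512 = 2266, giving T = 2266 / 2.463 = 920 N.

T ≈ 920 N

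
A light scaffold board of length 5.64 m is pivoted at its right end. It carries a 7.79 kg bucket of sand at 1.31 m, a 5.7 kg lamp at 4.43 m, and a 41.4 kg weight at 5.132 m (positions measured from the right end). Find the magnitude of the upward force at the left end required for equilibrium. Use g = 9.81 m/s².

F ≈ 431 N

Take moments about the right end.
Bucket of sand: 7.79 × 9.81 = 76.42 N down at 1.31 m → arm 1.31 m, τ = 76.42 × 1.31 = 100.1 N·m counterclockwise.
Lamp: 5.7 × 9.81 = 55.92 N down at 4.43 m → arm 4.43 m, τ = 55.92 × 4.43 = 247.7 N·m counterclockwise.
Weight: 41.4 × 9.81 = 406.1 N down at 5.132 m → arm 5.132 m, τ = 406.1 × 5.132 = 2084 N·m counterclockwise.
Net moment of the loads = 2432 N·m counterclockwise.
The upward force F acts at the left end, arm 5.64 m, giving F × 5.64 clockwise.
For rotational equilibrium, F × 5.64 = 2432, so F = 2432 / 5.64 = 431 N.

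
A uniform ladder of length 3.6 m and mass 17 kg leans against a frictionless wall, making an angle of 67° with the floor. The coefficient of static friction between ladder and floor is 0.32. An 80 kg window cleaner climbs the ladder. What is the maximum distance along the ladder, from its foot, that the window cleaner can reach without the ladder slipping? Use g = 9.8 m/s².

d ≈ 2.91 m

Choose the foot of the ladder as the axis so the floor normal and friction both act there and drop out.
Ladder weight 17×9.8 = 166.6 N acts at 1.8 m along the ladder; its horizontal arm is 1.8·cos67° = 0.7033 m → τ = 117.2 N·m clockwise.
Window cleaner weight 80×9.8 = 784 N at distance d → arm d·cos67° → τ = 784·d·0.3907 clockwise.
Wall normal N at the top has arm L sinθ = 3.314 m counterclockwise, so Στ = 0 gives N·3.314 = 117.2 + 306.3·d.
ΣFy = 0 ⇒ N_floor = 950.6 N, so the maximum friction is μ_s·N_floor = 0.32×950.6 = 304.2 N. ΣFx = 0 ⇒ N_wall = f, so at the slipping point N = 304.2 N.
Substituting: 304.2×3.314 = 117.2 + 306.3·d ⇒ d = (1008 − 117.2) / 306.3 = 2.91 m.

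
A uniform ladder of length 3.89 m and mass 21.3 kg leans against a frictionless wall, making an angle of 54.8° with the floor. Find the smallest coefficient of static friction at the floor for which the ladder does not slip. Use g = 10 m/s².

About the foot of the ladder:
Ladder weight 21.3×10 = 213 N acts at 1.945 m along the ladder; its horizontal arm is 1.945·cos54.8° = 1.121 m → τ = 238.8 N·m clockwise.
Wall normal N acts horizontally at the top; its moment arm is the height L sinθ = 3.89·sin54.8° = 3.179 m, counterclockwise.
For rotational equilibrium, N × 3.179 = 238.8, so N = 75.12 N.
ΣFx = 0 ⇒ f = N_wall = 75.12 N. ΣFy = 0 ⇒ N_floor = 213 N.
μ_min = f / N_floor = 75.12 / 213 = 0.353.

μ_min ≈ 0.353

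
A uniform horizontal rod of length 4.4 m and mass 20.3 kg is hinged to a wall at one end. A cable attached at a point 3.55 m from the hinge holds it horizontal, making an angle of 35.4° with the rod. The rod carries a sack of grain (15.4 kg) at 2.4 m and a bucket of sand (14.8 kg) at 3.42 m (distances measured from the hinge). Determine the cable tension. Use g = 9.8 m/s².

T ≈ 630 N

Sum moments about the hinge (the unknown hinge reaction has zero arm there).
Beam weight: 20.3 × 9.8 = 198.9 N down at 2.2 m → arm 2.2 m, τ = 198.9 × 2.2 = 437.6 N·m clockwise.
Sack of grain: 15.4 × 9.8 = 150.9 N down at 2.4 m → arm 2.4 m, τ = 150.9 × 2.4 = 362.2 N·m clockwise.
Bucket of sand: 14.8 × 9.8 = 145 N down at 3.42 m → arm 3.42 m, τ = 145 × 3.42 = 495.9 N·m clockwise.
Total clockwise load moment = 1296 N·m.
The cable tension T acts at 3.55 m; only its component perpendicular to the rod, T sinθ, produces torque. sin 35.4° = 0.5793.
Setting net torque to zero: T × 3.55 × 0.5793 = 1296 → T = 1296 / 2.057 = 630 N.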